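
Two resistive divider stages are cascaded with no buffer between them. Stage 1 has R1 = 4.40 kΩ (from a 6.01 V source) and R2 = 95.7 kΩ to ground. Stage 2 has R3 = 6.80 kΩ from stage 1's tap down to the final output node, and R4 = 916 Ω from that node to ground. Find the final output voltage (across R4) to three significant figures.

V_out ≈ 0.441 V

Stage 2 presents R3+R4 = 7716 Ω as a load on stage 1's tap.
Stage 1's lower leg becomes R2‖(R3+R4) = 7140 Ω, so V_mid = 6.01 × 7140/11540 = 3.719 V.
Stage 2 is itself unloaded: V_out = V_mid × R4/(R3+R4) = 3.719 × 916/7716 = 0.441 V.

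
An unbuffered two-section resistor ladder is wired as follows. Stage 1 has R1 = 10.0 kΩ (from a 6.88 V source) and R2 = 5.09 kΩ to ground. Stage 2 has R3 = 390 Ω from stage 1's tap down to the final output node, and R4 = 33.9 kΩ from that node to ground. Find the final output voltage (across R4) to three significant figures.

V_out ≈ 2.09 V

Stage 2 presents R3+R4 = 34290 Ω as a load on stage 1's tap.
Stage 1's lower leg becomes R2‖(R3+R4) = 4432 Ω, so V_mid = 6.88 × 4432/14430 = 2.113 V.
Stage 2 is itself unloaded: V_out = V_mid × R4/(R3+R4) = 2.113 × 33900/34290 = 2.09 V.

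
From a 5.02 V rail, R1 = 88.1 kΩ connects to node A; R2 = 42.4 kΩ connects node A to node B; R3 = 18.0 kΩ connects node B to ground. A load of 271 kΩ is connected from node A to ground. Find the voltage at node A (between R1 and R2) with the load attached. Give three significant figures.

V ≈ 1.80 V

Below node A the series string R2+R3 = 60.40 kΩ sits in parallel with the 271 kΩ load: 49.39 kΩ.
V_A = 5.02 × 49.39/(88.1 + 49.39) = 1.80 V.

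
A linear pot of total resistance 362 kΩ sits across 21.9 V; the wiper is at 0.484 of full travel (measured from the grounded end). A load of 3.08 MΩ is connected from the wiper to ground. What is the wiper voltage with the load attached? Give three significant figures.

The wiper splits the pot into (1−α)R = 186.8 kΩ above and αR = 175.2 kΩ below.
Lower section ‖ load = 165.8 kΩ.
V_wiper = 21.9 × 165.8/(186.8 + 165.8) = 10.3 V.

V ≈ 10.3 V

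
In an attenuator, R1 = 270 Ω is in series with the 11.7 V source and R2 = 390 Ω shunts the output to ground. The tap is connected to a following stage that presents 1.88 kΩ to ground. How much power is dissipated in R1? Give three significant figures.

P ≈ 105 mW

Total resistance from the source is R1 + (R2‖R_L) = 593.0 Ω, so I = 11.7/593.0 Ω = 19.73 mA.
P = I²·R1 = (19.73 mA)² × 270 Ω = 105 mW.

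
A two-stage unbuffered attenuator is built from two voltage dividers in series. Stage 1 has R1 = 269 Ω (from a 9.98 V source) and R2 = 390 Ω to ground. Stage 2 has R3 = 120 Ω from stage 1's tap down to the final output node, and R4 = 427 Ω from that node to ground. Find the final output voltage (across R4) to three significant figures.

Stage 2 presents R3+R4 = 547.0 Ω as a load on stage 1's tap.
Stage 1's lower leg becomes R2‖(R3+R4) = 227.7 Ω, so V_mid = 9.98 × 227.7/496.7 = 4.575 V.
Stage 2 is itself unloaded: V_out = V_mid × R4/(R3+R4) = 4.575 × 427/547.0 = 3.57 V.

V_out ≈ 3.57 V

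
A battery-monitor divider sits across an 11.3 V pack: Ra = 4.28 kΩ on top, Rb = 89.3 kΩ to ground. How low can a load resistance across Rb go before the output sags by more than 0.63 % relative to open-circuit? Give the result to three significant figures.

Output resistance R_th = Ra‖Rb = (4.28 × 89.3)/93.58 = 4.084 kΩ.
The fractional drop is R_th/(R_th + R_L); requiring this ≤ 0.00630 gives R_L ≥ R_th(1/0.00630 − 1) = 4.084 × 157.7 = 644 kΩ.

R_L(min) ≈ 644 kΩ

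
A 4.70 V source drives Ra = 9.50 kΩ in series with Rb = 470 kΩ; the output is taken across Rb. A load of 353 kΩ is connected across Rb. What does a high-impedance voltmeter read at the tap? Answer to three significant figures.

V_out ≈ 4.49 V

The load sits in parallel with Rb: Rb‖R_L = (470 × 353) / (470 + 353) = 201.6 kΩ.
V_out = 4.70 × 201.6 / (9.50 + 201.6) = 4.70 × 201.6/211.1 = 4.49 V.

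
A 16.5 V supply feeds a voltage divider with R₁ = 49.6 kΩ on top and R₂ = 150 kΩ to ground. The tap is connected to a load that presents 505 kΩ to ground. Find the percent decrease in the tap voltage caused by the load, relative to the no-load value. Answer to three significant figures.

The divider's output (Thévenin) resistance is R₁‖R₂ = 37.27 kΩ.
Fractional drop under load = R_th/(R_th + R_L) = 37.27 / (37.27 + 505) = 0.06874.
So the output falls by 6.87 %.

6.87 %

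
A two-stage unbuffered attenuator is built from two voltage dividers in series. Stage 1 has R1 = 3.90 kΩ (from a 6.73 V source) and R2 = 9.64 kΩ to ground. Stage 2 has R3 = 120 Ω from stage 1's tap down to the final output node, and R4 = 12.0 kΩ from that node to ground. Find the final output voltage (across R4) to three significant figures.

Stage 2 presents R3+R4 = 12120 Ω as a load on stage 1's tap.
Stage 1's lower leg becomes R2‖(R3+R4) = 5369 Ω, so V_mid = 6.73 × 5369/9269 = 3.898 V.
Stage 2 is itself unloaded: V_out = V_mid × R4/(R3+R4) = 3.898 × 12000/12120 = 3.86 V.

V_out ≈ 3.86 V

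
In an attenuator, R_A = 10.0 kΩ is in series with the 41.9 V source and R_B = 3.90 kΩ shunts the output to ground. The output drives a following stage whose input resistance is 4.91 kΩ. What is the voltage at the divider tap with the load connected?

The load sits in parallel with R_B: R_B‖R_L = (3.90 × 4.91) / (3.90 + 4.91) = 2.174 kΩ.
V_out = 41.9 × 2.174 / (10.0 + 2.174) = 41.9 × 2.174/12.17 = 7.48 V.
(Unloaded it would have been 11.8 V.)

V_out ≈ 7.48 V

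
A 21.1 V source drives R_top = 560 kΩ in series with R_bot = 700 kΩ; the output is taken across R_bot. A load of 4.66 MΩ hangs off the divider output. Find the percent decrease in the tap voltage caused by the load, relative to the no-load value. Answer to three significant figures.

The divider's output (Thévenin) resistance is R_top‖R_bot = 311.1 kΩ.
Fractional drop under load = R_th/(R_th + R_L) = 311.1 / (311.1 + 4660) = 0.06258.
So the output falls by 6.26 %.

6.26 %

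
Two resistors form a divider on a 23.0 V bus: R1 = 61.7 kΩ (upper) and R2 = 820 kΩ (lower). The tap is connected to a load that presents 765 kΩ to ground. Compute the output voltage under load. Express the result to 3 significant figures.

V_out ≈ 19.9 V

The load sits in parallel with R2: R2‖R_L = (820 × 765) / (820 + 765) = 395.8 kΩ.
V_out = 23.0 × 395.8 / (61.7 + 395.8) = 23.0 × 395.8/457.5 = 19.9 V.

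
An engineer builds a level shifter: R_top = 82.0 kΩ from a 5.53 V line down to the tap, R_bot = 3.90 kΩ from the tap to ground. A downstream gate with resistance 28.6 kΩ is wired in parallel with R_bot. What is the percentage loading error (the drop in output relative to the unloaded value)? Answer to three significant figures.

The divider's output (Thévenin) resistance is R_top‖R_bot = 3.723 kΩ.
Fractional drop under load = R_th/(R_th + R_L) = 3.723 / (3.723 + 28.6) = 0.1152.
So the output falls by 11.5 %.

11.5 %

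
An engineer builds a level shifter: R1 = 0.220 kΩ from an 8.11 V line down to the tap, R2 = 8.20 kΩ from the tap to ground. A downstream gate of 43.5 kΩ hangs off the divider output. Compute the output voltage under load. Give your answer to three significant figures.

V_out ≈ 7.86 V

The load sits in parallel with R2: R2‖R_L = (8200 × 43500) / (8200 + 43500) = 6899 Ω.
V_out = 8.11 × 6899 / (220 + 6899) = 8.11 × 6899/7119 = 7.86 V.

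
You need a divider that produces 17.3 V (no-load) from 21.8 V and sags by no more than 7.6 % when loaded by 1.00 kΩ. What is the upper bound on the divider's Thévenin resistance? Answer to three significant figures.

R_th ≤ 82.3 Ω

Loading drop = R_th/(R_th + R_L) ≤ 0.0760, so R_th ≤ R_L · ε/(1−ε) = 1.00 kΩ × 0.0760/0.9240 = 82.3 Ω.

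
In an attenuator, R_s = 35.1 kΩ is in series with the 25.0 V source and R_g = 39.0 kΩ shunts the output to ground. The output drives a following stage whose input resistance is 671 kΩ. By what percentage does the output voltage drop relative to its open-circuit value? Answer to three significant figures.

The divider's output (Thévenin) resistance is R_s‖R_g = 18.47 kΩ.
Fractional drop under load = R_th/(R_th + R_L) = 18.47 / (18.47 + 671) = 0.02679.
So the output falls by 2.68 %.

2.68 %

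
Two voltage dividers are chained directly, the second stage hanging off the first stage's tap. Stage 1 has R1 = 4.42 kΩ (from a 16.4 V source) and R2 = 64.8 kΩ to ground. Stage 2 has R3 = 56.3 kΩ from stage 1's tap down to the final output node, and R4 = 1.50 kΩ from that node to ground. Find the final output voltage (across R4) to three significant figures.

V_out ≈ 0.372 V

Stage 2 presents R3+R4 = 57.80 kΩ as a load on stage 1's tap.
Stage 1's lower leg becomes R2‖(R3+R4) = 30.55 kΩ, so V_mid = 16.4 × 30.55/34.97 = 14.33 V.
Stage 2 is itself unloaded: V_out = V_mid × R4/(R3+R4) = 14.33 × 1.50/57.80 = 0.372 V.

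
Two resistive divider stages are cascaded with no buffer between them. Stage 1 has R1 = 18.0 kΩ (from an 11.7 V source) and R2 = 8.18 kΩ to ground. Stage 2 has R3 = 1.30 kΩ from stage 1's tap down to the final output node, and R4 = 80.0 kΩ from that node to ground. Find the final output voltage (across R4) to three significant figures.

Stage 2 presents R3+R4 = 81.30 kΩ as a load on stage 1's tap.
Stage 1's lower leg becomes R2‖(R3+R4) = 7.432 kΩ, so V_mid = 11.7 × 7.432/25.43 = 3.419 V.
Stage 2 is itself unloaded: V_out = V_mid × R4/(R3+R4) = 3.419 × 80.0/81.30 = 3.36 V.

V_out ≈ 3.36 V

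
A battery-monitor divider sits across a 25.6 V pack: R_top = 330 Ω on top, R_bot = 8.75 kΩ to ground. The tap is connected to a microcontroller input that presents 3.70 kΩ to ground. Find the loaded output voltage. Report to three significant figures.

V_out ≈ 22.7 V

The load sits in parallel with R_bot: R_bot‖R_L = (8750 × 3700) / (8750 + 3700) = 2600 Ω.
V_out = 25.6 × 2600 / (330 + 2600) = 25.6 × 2600/2930 = 22.7 V.
(Unloaded it would have been 24.7 V.)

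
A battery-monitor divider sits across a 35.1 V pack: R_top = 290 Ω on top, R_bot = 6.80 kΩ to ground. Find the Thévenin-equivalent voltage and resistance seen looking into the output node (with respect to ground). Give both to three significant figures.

V_th = 33.7 V, R_th = 278 Ω

V_th is the open-circuit tap voltage: 35.1 × 6800/(290 + 6800) = 33.7 V.
With the supply zeroed, R_top and R_bot appear in parallel from the tap: R_th = R_top‖R_bot = (290 × 6800)/7090 = 278 Ω.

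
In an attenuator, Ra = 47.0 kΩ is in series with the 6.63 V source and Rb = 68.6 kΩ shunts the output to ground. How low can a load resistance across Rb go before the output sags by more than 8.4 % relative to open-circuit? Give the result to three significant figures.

Output resistance R_th = Ra‖Rb = (47.0 × 68.6)/115.6 = 27.89 kΩ.
The fractional drop is R_th/(R_th + R_L); requiring this ≤ 0.0840 gives R_L ≥ R_th(1/0.0840 − 1) = 27.89 × 10.90 = 304 kΩ.

R_L(min) ≈ 304 kΩ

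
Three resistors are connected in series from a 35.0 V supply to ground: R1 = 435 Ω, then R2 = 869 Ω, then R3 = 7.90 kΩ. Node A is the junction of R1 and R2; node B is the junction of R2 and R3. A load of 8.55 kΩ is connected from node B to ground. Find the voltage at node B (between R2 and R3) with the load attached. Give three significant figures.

V ≈ 26.6 V

At node B, R3 is in parallel with the load: R3‖R_L = 4106 Ω.
Below node A the resistance is R2 + (R3‖R_L) = 4975 Ω, so V_A = 35.0 × 4975/5410 = 32.19 V.
Then V_B = V_A × (R3‖R_L)/(R2 + R3‖R_L) = 32.19 × 4106/4975 = 26.6 V.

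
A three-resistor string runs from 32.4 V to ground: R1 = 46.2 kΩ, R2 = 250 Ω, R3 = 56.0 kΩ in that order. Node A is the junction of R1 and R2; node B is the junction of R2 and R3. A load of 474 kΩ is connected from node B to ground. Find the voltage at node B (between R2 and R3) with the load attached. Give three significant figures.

At node B, R3 is in parallel with the load: R3‖R_L = 50080 Ω.
Below node A the resistance is R2 + (R3‖R_L) = 50330 Ω, so V_A = 32.4 × 50330/96530 = 16.89 V.
Then V_B = V_A × (R3‖R_L)/(R2 + R3‖R_L) = 16.89 × 50080/50330 = 16.8 V.

V ≈ 16.8 V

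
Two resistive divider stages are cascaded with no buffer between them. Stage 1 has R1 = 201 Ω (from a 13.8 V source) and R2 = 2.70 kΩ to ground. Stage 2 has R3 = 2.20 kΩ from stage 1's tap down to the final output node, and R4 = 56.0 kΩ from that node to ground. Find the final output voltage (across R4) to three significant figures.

V_out ≈ 12.3 V

Stage 2 presents R3+R4 = 58200 Ω as a load on stage 1's tap.
Stage 1's lower leg becomes R2‖(R3+R4) = 2580 Ω, so V_mid = 13.8 × 2580/2781 = 12.80 V.
Stage 2 is itself unloaded: V_out = V_mid × R4/(R3+R4) = 12.80 × 56000/58200 = 12.3 V.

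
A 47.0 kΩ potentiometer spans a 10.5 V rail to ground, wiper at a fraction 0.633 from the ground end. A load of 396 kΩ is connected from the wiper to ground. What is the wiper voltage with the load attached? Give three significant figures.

The wiper splits the pot into (1−α)R = 17.25 kΩ above and αR = 29.75 kΩ below.
Lower section ‖ load = 27.67 kΩ.
V_wiper = 10.5 × 27.67/(17.25 + 27.67) = 6.47 V.

V ≈ 6.47 V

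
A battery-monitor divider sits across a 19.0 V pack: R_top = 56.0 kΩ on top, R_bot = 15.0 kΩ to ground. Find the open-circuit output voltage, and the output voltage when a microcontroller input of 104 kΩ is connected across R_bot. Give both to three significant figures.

Open-circuit: V = 19.0 × 15.0/(56.0 + 15.0) = 4.01 V.
With the load, R_bot becomes R_bot‖R_L = 13.11 kΩ, so V = 19.0 × 13.11/69.11 = 3.60 V.

Unloaded: 4.01 V; loaded: 3.60 V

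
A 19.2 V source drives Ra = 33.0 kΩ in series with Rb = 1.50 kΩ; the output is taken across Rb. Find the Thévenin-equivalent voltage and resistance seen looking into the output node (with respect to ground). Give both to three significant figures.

V_th is the open-circuit tap voltage: 19.2 × 1.50/(33.0 + 1.50) = 0.835 V.
With the supply zeroed, Ra and Rb appear in parallel from the tap: R_th = Ra‖Rb = (33.0 × 1.50)/34.50 = 1.43 kΩ.

V_th = 0.835 V, R_th = 1.43 kΩ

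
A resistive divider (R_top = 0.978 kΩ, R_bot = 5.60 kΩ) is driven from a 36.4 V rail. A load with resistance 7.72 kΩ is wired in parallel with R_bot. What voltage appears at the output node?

V_out ≈ 28.0 V

The load sits in parallel with R_bot: R_bot‖R_L = (5600 × 7720) / (5600 + 7720) = 3246 Ω.
V_out = 36.4 × 3246 / (978 + 3246) = 36.4 × 3246/4224 = 28.0 V.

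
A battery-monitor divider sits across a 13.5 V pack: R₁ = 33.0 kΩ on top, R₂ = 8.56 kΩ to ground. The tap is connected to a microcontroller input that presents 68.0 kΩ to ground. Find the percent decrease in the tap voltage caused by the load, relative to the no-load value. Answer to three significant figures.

Unloaded V = 13.5 × 8.56/41.56 = 2.7806 V.
Loaded: R₂‖R_L = 7.603 kΩ, giving V = 13.5 × 7.603/40.60 = 2.5279 V.
Drop = (2.7806 − 2.5279) / 2.7806 = 9.09 %.

9.09 %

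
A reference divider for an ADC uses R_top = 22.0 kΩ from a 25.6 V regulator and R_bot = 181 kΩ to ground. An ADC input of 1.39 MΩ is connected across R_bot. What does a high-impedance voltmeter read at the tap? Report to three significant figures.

The load sits in parallel with R_bot: R_bot‖R_L = (181 × 1390) / (181 + 1390) = 160.1 kΩ.
V_out = 25.6 × 160.1 / (22.0 + 160.1) = 25.6 × 160.1/182.1 = 22.5 V.

V_out ≈ 22.5 V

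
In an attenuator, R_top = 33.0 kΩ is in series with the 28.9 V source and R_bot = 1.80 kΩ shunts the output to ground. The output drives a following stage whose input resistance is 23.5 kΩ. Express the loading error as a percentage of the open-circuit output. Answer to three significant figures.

6.77 %

The divider's output (Thévenin) resistance is R_top‖R_bot = 1.707 kΩ.
Fractional drop under load = R_th/(R_th + R_L) = 1.707 / (1.707 + 23.5) = 0.06772.
So the output falls by 6.77 %.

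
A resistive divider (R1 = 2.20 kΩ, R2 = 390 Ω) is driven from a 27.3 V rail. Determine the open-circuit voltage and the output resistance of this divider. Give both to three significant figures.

V_th = 4.11 V, R_th = 331 Ω

V_th is the open-circuit tap voltage: 27.3 × 390/(2200 + 390) = 4.11 V.
With the supply zeroed, R1 and R2 appear in parallel from the tap: R_th = R1‖R2 = (2200 × 390)/2590 = 331 Ω.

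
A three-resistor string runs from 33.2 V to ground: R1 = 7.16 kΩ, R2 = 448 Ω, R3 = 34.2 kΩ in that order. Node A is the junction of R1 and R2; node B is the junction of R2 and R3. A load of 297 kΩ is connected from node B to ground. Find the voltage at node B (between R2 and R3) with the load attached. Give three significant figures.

At node B, R3 is in parallel with the load: R3‖R_L = 30670 Ω.
Below node A the resistance is R2 + (R3‖R_L) = 31120 Ω, so V_A = 33.2 × 31120/38280 = 26.99 V.
Then V_B = V_A × (R3‖R_L)/(R2 + R3‖R_L) = 26.99 × 30670/31120 = 26.6 V.

V ≈ 26.6 V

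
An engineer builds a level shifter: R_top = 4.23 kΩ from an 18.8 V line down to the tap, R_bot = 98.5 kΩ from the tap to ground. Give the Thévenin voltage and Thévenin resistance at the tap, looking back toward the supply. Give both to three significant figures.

V_th = 18.0 V, R_th = 4.06 kΩ

V_th is the open-circuit tap voltage: 18.8 × 98.5/(4.23 + 98.5) = 18.0 V.
With the supply zeroed, R_top and R_bot appear in parallel from the tap: R_th = R_top‖R_bot = (4.23 × 98.5)/102.7 = 4.06 kΩ.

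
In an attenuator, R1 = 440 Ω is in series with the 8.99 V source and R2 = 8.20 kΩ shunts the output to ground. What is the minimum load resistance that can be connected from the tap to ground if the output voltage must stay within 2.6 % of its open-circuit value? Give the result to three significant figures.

R_L(min) ≈ 15.6 kΩ

Output resistance R_th = R1‖R2 = (440 × 8200)/8640 = 417.6 Ω.
The fractional drop is R_th/(R_th + R_L); requiring this ≤ 0.0260 gives R_L ≥ R_th(1/0.0260 − 1) = 417.6 × 37.46 = 15.6 kΩ.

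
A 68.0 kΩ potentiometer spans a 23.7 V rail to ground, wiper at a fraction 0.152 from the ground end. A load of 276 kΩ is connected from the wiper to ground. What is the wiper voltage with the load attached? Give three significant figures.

The wiper splits the pot into (1−α)R = 57.66 kΩ above and αR = 10.34 kΩ below.
Lower section ‖ load = 9.963 kΩ.
V_wiper = 23.7 × 9.963/(57.66 + 9.963) = 3.49 V.

V ≈ 3.49 V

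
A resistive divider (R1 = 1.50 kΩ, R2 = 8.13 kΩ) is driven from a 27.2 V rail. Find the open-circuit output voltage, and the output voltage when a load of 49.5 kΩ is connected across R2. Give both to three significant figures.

Open-circuit: V = 27.2 × 8.13/(1.50 + 8.13) = 23.0 V.
With the load, R2 becomes R2‖R_L = 6.983 kΩ, so V = 27.2 × 6.983/8.483 = 22.4 V.

Unloaded: 23.0 V; loaded: 22.4 V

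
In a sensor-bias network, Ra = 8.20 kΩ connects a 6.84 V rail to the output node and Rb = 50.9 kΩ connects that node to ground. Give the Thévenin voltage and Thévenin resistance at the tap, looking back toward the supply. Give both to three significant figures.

V_th = 5.89 V, R_th = 7.06 kΩ

V_th is the open-circuit tap voltage: 6.84 × 50.9/(8.20 + 50.9) = 5.89 V.
With the supply zeroed, Ra and Rb appear in parallel from the tap: R_th = Ra‖Rb = (8.20 × 50.9)/59.10 = 7.06 kΩ.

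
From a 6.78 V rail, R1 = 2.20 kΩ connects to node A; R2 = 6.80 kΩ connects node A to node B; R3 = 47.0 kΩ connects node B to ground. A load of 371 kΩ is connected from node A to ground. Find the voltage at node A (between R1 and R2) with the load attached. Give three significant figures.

Below node A the series string R2+R3 = 53.80 kΩ sits in parallel with the 371 kΩ load: 46.99 kΩ.
V_A = 6.78 × 46.99/(2.20 + 46.99) = 6.48 V.

V ≈ 6.48 V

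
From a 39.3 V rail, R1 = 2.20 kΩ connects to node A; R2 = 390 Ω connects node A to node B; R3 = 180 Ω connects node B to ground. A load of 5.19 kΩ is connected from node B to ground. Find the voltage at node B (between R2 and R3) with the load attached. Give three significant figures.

V ≈ 2.47 V

At node B, R3 is in parallel with the load: R3‖R_L = 174.0 Ω.
Below node A the resistance is R2 + (R3‖R_L) = 564.0 Ω, so V_A = 39.3 × 564.0/2764 = 8.019 V.
Then V_B = V_A × (R3‖R_L)/(R2 + R3‖R_L) = 8.019 × 174.0/564.0 = 2.47 V.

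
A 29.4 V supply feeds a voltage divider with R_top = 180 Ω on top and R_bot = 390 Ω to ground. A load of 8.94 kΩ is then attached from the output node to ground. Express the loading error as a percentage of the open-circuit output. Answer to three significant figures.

1.36 %

The divider's output (Thévenin) resistance is R_top‖R_bot = 123.2 Ω.
Fractional drop under load = R_th/(R_th + R_L) = 123.2 / (123.2 + 8940) = 0.01359.
So the output falls by 1.36 %.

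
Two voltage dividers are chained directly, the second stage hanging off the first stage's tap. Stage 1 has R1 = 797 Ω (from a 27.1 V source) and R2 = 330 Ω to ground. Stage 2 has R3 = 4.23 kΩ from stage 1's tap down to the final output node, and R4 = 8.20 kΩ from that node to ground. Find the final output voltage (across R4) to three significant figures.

Stage 2 presents R3+R4 = 12430 Ω as a load on stage 1's tap.
Stage 1's lower leg becomes R2‖(R3+R4) = 321.5 Ω, so V_mid = 27.1 × 321.5/1118 = 7.789 V.
Stage 2 is itself unloaded: V_out = V_mid × R4/(R3+R4) = 7.789 × 8200/12430 = 5.14 V.

V_out ≈ 5.14 V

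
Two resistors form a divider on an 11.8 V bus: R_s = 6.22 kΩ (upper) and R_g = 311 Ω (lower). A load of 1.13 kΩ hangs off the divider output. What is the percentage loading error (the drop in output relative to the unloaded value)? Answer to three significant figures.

The divider's output (Thévenin) resistance is R_s‖R_g = 296.2 Ω.
Fractional drop under load = R_th/(R_th + R_L) = 296.2 / (296.2 + 1130) = 0.2077.
So the output falls by 20.8 %.

20.8 %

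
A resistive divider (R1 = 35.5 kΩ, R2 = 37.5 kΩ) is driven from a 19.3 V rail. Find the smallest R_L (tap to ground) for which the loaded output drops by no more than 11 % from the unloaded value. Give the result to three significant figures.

Output resistance R_th = R1‖R2 = (35.5 × 37.5)/73.00 = 18.24 kΩ.
The fractional drop is R_th/(R_th + R_L); requiring this ≤ 0.110 gives R_L ≥ R_th(1/0.110 − 1) = 18.24 × 8.091 = 148 kΩ.

R_L(min) ≈ 148 kΩ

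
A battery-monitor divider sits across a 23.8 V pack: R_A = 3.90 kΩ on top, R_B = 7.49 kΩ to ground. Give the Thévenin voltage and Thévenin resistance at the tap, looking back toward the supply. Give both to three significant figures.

V_th = 15.7 V, R_th = 2.56 kΩ

V_th is the open-circuit tap voltage: 23.8 × 7.49/(3.90 + 7.49) = 15.7 V.
With the supply zeroed, R_A and R_B appear in parallel from the tap: R_th = R_A‖R_B = (3.90 × 7.49)/11.39 = 2.56 kΩ.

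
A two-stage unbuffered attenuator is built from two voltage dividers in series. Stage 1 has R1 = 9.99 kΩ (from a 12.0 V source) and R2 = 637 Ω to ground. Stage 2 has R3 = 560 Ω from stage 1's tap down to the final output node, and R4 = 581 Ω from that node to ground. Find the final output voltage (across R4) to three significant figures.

Stage 2 presents R3+R4 = 1141 Ω as a load on stage 1's tap.
Stage 1's lower leg becomes R2‖(R3+R4) = 408.8 Ω, so V_mid = 12.0 × 408.8/10400 = 0.4717 V.
Stage 2 is itself unloaded: V_out = V_mid × R4/(R3+R4) = 0.4717 × 581/1141 = 0.240 V.

V_out ≈ 0.240 V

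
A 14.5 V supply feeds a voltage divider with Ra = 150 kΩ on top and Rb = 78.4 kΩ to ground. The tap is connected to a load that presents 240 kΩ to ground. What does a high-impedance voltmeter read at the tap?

V_out ≈ 4.10 V

The load sits in parallel with Rb: Rb‖R_L = (78.4 × 240) / (78.4 + 240) = 59.10 kΩ.
V_out = 14.5 × 59.10 / (150 + 59.10) = 14.5 × 59.10/209.1 = 4.10 V.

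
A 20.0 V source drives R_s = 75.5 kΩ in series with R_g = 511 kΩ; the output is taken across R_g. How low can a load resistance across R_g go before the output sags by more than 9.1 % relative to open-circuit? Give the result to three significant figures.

Output resistance R_th = R_s‖R_g = (75.5 × 511)/586.5 = 65.78 kΩ.
The fractional drop is R_th/(R_th + R_L); requiring this ≤ 0.0910 gives R_L ≥ R_th(1/0.0910 − 1) = 65.78 × 9.989 = 657 kΩ.

R_L(min) ≈ 657 kΩ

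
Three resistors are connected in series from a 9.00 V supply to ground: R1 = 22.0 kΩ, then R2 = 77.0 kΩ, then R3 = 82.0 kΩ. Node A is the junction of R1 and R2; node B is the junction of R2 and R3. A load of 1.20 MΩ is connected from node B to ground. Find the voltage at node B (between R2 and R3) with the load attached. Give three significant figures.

V ≈ 3.93 V

At node B, R3 is in parallel with the load: R3‖R_L = 76.76 kΩ.
Below node A the resistance is R2 + (R3‖R_L) = 153.8 kΩ, so V_A = 9.00 × 153.8/175.8 = 7.873 V.
Then V_B = V_A × (R3‖R_L)/(R2 + R3‖R_L) = 7.873 × 76.76/153.8 = 3.93 V.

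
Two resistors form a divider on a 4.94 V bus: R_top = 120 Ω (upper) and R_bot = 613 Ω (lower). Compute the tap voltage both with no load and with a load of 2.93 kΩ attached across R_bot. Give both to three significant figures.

Unloaded: 4.13 V; loaded: 3.99 V

Open-circuit: V = 4.94 × 613/(120 + 613) = 4.13 V.
With the load, R_bot becomes R_bot‖R_L = 506.9 Ω, so V = 4.94 × 506.9/626.9 = 3.99 V.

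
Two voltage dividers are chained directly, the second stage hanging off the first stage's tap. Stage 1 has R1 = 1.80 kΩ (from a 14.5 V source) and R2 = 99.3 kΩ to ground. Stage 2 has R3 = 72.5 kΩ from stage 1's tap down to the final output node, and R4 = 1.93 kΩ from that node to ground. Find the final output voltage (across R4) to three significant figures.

V_out ≈ 0.361 V

Stage 2 presents R3+R4 = 74.43 kΩ as a load on stage 1's tap.
Stage 1's lower leg becomes R2‖(R3+R4) = 42.54 kΩ, so V_mid = 14.5 × 42.54/44.34 = 13.91 V.
Stage 2 is itself unloaded: V_out = V_mid × R4/(R3+R4) = 13.91 × 1.93/74.43 = 0.361 V.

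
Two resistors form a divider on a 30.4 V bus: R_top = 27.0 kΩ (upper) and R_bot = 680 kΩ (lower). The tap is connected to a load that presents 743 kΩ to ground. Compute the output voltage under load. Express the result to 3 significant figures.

The load sits in parallel with R_bot: R_bot‖R_L = (680 × 743) / (680 + 743) = 355.1 kΩ.
V_out = 30.4 × 355.1 / (27.0 + 355.1) = 30.4 × 355.1/382.1 = 28.3 V.

V_out ≈ 28.3 V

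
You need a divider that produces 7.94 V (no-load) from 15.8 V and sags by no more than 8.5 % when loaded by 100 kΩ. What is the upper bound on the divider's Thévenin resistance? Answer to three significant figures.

R_th ≤ 9.29 kΩ

Loading drop = R_th/(R_th + R_L) ≤ 0.0850, so R_th ≤ R_L · ε/(1−ε) = 100 kΩ × 0.0850/0.9150 = 9.29 kΩ.
(Any R1, R2 with R2/(R1+R2) = 0.503 and R1‖R2 ≤ 9.29 kΩ will meet the spec.)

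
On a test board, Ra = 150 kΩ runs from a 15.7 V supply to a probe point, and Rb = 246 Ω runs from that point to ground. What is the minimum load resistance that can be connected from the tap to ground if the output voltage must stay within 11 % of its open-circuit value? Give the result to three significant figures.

R_L(min) ≈ 1.99 kΩ

Output resistance R_th = Ra‖Rb = (150000 × 246)/150200 = 245.6 Ω.
The fractional drop is R_th/(R_th + R_L); requiring this ≤ 0.110 gives R_L ≥ R_th(1/0.110 − 1) = 245.6 × 8.091 = 1.99 kΩ.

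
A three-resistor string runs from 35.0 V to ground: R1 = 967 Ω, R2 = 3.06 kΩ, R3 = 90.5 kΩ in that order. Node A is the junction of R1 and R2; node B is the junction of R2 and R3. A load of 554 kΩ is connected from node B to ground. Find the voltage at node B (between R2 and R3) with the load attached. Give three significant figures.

At node B, R3 is in parallel with the load: R3‖R_L = 77790 Ω.
Below node A the resistance is R2 + (R3‖R_L) = 80850 Ω, so V_A = 35.0 × 80850/81820 = 34.59 V.
Then V_B = V_A × (R3‖R_L)/(R2 + R3‖R_L) = 34.59 × 77790/80850 = 33.3 V.

V ≈ 33.3 V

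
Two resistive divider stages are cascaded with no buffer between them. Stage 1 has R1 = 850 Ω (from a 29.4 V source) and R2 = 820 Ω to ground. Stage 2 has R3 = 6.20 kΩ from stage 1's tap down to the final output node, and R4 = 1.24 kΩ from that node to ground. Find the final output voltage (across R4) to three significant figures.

Stage 2 presents R3+R4 = 7440 Ω as a load on stage 1's tap.
Stage 1's lower leg becomes R2‖(R3+R4) = 738.6 Ω, so V_mid = 29.4 × 738.6/1589 = 13.67 V.
Stage 2 is itself unloaded: V_out = V_mid × R4/(R3+R4) = 13.67 × 1240/7440 = 2.28 V.

V_out ≈ 2.28 V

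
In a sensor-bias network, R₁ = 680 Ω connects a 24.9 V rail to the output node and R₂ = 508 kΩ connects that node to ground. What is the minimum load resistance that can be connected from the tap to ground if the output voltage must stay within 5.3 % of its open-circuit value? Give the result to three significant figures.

R_L(min) ≈ 12.1 kΩ

Output resistance R_th = R₁‖R₂ = (680 × 508000)/508700 = 679.1 Ω.
The fractional drop is R_th/(R_th + R_L); requiring this ≤ 0.0530 gives R_L ≥ R_th(1/0.0530 − 1) = 679.1 × 17.87 = 12.1 kΩ.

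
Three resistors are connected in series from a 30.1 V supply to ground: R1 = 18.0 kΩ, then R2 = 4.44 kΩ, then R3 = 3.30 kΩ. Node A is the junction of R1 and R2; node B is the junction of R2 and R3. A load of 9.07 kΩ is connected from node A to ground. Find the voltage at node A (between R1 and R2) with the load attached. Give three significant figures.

V ≈ 5.67 V

Below node A the series string R2+R3 = 7.740 kΩ sits in parallel with the 9.07 kΩ load: 4.176 kΩ.
V_A = 30.1 × 4.176/(18.0 + 4.176) = 5.67 V.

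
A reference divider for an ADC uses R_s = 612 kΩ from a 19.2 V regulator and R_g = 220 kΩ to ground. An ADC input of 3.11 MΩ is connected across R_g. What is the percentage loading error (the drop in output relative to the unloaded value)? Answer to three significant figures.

4.95 %

The divider's output (Thévenin) resistance is R_s‖R_g = 161.8 kΩ.
Fractional drop under load = R_th/(R_th + R_L) = 161.8 / (161.8 + 3110) = 0.04946.
So the output falls by 4.95 %.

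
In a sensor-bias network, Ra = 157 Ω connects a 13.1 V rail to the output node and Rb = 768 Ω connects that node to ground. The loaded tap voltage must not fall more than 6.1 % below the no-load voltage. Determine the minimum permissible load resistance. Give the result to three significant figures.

Output resistance R_th = Ra‖Rb = (157 × 768)/925.0 = 130.4 Ω.
The fractional drop is R_th/(R_th + R_L); requiring this ≤ 0.0610 gives R_L ≥ R_th(1/0.0610 − 1) = 130.4 × 15.39 = 2.01 kΩ.

R_L(min) ≈ 2.01 kΩ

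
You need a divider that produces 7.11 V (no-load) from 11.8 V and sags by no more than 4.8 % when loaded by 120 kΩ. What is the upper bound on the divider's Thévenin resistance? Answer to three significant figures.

R_th ≤ 6.05 kΩ

Loading drop = R_th/(R_th + R_L) ≤ 0.0480, so R_th ≤ R_L · ε/(1−ε) = 120 kΩ × 0.0480/0.9520 = 6.05 kΩ.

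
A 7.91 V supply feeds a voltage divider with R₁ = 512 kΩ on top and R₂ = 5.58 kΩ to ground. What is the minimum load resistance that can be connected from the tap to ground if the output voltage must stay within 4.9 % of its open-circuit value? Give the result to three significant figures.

R_L(min) ≈ 107 kΩ

Output resistance R_th = R₁‖R₂ = (512 × 5.58)/517.6 = 5.520 kΩ.
The fractional drop is R_th/(R_th + R_L); requiring this ≤ 0.0490 gives R_L ≥ R_th(1/0.0490 − 1) = 5.520 × 19.41 = 107 kΩ.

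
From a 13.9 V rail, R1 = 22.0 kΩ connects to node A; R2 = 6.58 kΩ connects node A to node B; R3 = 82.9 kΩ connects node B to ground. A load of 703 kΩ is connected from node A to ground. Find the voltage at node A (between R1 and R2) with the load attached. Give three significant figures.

Below node A the series string R2+R3 = 89.48 kΩ sits in parallel with the 703 kΩ load: 79.38 kΩ.
V_A = 13.9 × 79.38/(22.0 + 79.38) = 10.9 V.

V ≈ 10.9 V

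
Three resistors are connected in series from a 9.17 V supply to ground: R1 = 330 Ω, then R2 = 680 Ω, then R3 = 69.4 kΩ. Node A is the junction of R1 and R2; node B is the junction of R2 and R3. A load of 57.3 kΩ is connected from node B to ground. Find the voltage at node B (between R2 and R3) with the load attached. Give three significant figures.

At node B, R3 is in parallel with the load: R3‖R_L = 31390 Ω.
Below node A the resistance is R2 + (R3‖R_L) = 32070 Ω, so V_A = 9.17 × 32070/32400 = 9.077 V.
Then V_B = V_A × (R3‖R_L)/(R2 + R3‖R_L) = 9.077 × 31390/32070 = 8.88 V.

V ≈ 8.88 V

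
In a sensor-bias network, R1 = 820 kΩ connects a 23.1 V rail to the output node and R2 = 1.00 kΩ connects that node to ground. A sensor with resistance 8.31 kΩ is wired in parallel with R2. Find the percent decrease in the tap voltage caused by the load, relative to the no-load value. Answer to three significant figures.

10.7 %

Unloaded V = 23.1 × 1.00/821.0 = 0.028136 V.
Loaded: R2‖R_L = 0.8926 kΩ, giving V = 23.1 × 0.8926/820.9 = 0.025118 V.
Drop = (0.028136 − 0.025118) / 0.028136 = 10.7 %.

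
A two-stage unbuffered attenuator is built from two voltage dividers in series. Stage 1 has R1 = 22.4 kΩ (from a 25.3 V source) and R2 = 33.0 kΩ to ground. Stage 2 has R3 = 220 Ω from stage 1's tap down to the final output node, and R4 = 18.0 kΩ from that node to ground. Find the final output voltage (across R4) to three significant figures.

V_out ≈ 8.59 V

Stage 2 presents R3+R4 = 18220 Ω as a load on stage 1's tap.
Stage 1's lower leg becomes R2‖(R3+R4) = 11740 Ω, so V_mid = 25.3 × 11740/34140 = 8.700 V.
Stage 2 is itself unloaded: V_out = V_mid × R4/(R3+R4) = 8.700 × 18000/18220 = 8.59 V.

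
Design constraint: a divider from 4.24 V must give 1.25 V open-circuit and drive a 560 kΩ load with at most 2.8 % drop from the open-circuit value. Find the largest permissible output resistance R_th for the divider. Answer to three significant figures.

R_th ≤ 16.1 kΩ

Loading drop = R_th/(R_th + R_L) ≤ 0.0280, so R_th ≤ R_L · ε/(1−ε) = 560 kΩ × 0.0280/0.9720 = 16.1 kΩ.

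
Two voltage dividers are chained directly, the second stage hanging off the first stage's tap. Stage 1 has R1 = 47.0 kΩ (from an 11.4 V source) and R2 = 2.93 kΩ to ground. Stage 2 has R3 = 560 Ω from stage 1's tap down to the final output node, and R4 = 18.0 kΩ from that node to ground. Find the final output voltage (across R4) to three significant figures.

Stage 2 presents R3+R4 = 18560 Ω as a load on stage 1's tap.
Stage 1's lower leg becomes R2‖(R3+R4) = 2531 Ω, so V_mid = 11.4 × 2531/49530 = 0.5824 V.
Stage 2 is itself unloaded: V_out = V_mid × R4/(R3+R4) = 0.5824 × 18000/18560 = 0.565 V.

V_out ≈ 0.565 V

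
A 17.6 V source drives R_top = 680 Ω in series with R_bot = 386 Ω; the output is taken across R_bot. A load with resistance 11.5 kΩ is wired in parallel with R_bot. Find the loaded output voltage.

The load sits in parallel with R_bot: R_bot‖R_L = (386 × 11500) / (386 + 11500) = 373.5 Ω.
V_out = 17.6 × 373.5 / (680 + 373.5) = 17.6 × 373.5/1053 = 6.24 V.
(Unloaded it would have been 6.37 V.)

V_out ≈ 6.24 V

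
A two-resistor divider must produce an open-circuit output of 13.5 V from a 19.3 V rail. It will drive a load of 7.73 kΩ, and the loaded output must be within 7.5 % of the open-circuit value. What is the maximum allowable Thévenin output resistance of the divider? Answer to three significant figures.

Loading drop = R_th/(R_th + R_L) ≤ 0.0750, so R_th ≤ R_L · ε/(1−ε) = 7.73 kΩ × 0.0750/0.9250 = 627 Ω.
(Any R1, R2 with R2/(R1+R2) = 0.699 and R1‖R2 ≤ 627 Ω will meet the spec.)

R_th ≤ 627 Ω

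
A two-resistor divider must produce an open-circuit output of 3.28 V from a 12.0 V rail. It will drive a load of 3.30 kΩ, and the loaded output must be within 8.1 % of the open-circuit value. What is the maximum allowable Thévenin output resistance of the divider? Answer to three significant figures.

R_th ≤ 291 Ω

Loading drop = R_th/(R_th + R_L) ≤ 0.0810, so R_th ≤ R_L · ε/(1−ε) = 3.30 kΩ × 0.0810/0.9190 = 291 Ω.
(Any R1, R2 with R2/(R1+R2) = 0.273 and R1‖R2 ≤ 291 Ω will meet the spec.)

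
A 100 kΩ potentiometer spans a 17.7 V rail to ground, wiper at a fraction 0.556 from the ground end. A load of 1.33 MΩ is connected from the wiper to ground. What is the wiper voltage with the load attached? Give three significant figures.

V ≈ 9.66 V

The wiper splits the pot into (1−α)R = 44.40 kΩ above and αR = 55.60 kΩ below.
Lower section ‖ load = 53.37 kΩ.
V_wiper = 17.7 × 53.37/(44.40 + 53.37) = 9.66 V.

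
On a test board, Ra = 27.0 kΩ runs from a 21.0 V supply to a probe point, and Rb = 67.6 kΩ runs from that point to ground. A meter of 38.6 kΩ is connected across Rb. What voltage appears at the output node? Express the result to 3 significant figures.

V_out ≈ 10.0 V

The load sits in parallel with Rb: Rb‖R_L = (67.6 × 38.6) / (67.6 + 38.6) = 24.57 kΩ.
V_out = 21.0 × 24.57 / (27.0 + 24.57) = 21.0 × 24.57/51.57 = 10.0 V.
(Unloaded it would have been 15.0 V.)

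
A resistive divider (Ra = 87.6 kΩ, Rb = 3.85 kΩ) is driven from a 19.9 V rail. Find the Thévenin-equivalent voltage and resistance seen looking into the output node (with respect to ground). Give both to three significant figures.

V_th is the open-circuit tap voltage: 19.9 × 3.85/(87.6 + 3.85) = 0.838 V.
With the supply zeroed, Ra and Rb appear in parallel from the tap: R_th = Ra‖Rb = (87.6 × 3.85)/91.45 = 3.69 kΩ.

V_th = 0.838 V, R_th = 3.69 kΩ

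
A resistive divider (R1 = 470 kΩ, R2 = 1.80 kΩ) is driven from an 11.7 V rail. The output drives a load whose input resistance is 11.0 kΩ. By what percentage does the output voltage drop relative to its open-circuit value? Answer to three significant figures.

14.0 %

Unloaded V = 11.7 × 1.80/471.8 = 0.044638 V.
Loaded: R2‖R_L = 1.547 kΩ, giving V = 11.7 × 1.547/471.5 = 0.038381 V.
Drop = (0.044638 − 0.038381) / 0.044638 = 14.0 %.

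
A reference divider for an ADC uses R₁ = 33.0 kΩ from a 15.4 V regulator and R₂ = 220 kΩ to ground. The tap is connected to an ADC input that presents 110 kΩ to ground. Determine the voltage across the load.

The load sits in parallel with R₂: R₂‖R_L = (220 × 110) / (220 + 110) = 73.33 kΩ.
V_out = 15.4 × 73.33 / (33.0 + 73.33) = 15.4 × 73.33/106.3 = 10.6 V.
(Unloaded it would have been 13.4 V.)

V_out ≈ 10.6 V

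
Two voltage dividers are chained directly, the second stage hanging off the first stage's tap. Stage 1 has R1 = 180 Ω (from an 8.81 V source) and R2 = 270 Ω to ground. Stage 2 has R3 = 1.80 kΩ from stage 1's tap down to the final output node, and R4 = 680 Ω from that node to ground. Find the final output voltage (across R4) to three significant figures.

V_out ≈ 1.39 V

Stage 2 presents R3+R4 = 2480 Ω as a load on stage 1's tap.
Stage 1's lower leg becomes R2‖(R3+R4) = 243.5 Ω, so V_mid = 8.81 × 243.5/423.5 = 5.065 V.
Stage 2 is itself unloaded: V_out = V_mid × R4/(R3+R4) = 5.065 × 680/2480 = 1.39 V.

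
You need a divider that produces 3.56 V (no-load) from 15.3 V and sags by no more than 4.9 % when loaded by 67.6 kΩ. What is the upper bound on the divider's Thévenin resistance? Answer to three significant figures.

Loading drop = R_th/(R_th + R_L) ≤ 0.0490, so R_th ≤ R_L · ε/(1−ε) = 67.6 kΩ × 0.0490/0.9510 = 3.48 kΩ.

R_th ≤ 3.48 kΩ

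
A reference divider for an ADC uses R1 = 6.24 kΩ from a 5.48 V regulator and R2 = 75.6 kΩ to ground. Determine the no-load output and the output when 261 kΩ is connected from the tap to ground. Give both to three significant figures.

Open-circuit: V = 5.48 × 75.6/(6.24 + 75.6) = 5.06 V.
With the load, R2 becomes R2‖R_L = 58.62 kΩ, so V = 5.48 × 58.62/64.86 = 4.95 V.

Unloaded: 5.06 V; loaded: 4.95 V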